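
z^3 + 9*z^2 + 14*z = z*(z + 2)*(z + 7)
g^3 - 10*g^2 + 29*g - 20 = (g - 5)*(g - 4)*(g - 1)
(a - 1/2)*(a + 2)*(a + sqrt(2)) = a^3 + sqrt(2)*a^2 + 3*a^2/2 - a + 3*sqrt(2)*a/2 - sqrt(2)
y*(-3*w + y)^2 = 9*w^2*y - 6*w*y^2 + y^3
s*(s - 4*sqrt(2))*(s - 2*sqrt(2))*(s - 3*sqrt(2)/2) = s^4 - 15*sqrt(2)*s^3/2 + 34*s^2 - 24*sqrt(2)*s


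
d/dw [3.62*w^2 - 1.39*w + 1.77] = 7.24*w - 1.39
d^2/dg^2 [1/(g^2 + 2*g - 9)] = 2*(-g^2 - 2*g + 4*(g + 1)^2 + 9)/(g^2 + 2*g - 9)^3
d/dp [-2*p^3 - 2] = -6*p^2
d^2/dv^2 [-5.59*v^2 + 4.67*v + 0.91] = -11.1800000000000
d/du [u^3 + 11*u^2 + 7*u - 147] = 3*u^2 + 22*u + 7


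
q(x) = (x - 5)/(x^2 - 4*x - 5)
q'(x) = (4 - 2*x)*(x - 5)/(x^2 - 4*x - 5)^2 + 1/(x^2 - 4*x - 5) = -1/(x^2 + 2*x + 1)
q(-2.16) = -0.86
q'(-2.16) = -0.74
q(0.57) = 0.64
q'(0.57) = -0.41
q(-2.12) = -0.89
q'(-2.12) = -0.80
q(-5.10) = -0.24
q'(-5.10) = -0.06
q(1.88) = 0.35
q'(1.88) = -0.12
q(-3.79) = -0.36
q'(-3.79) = -0.13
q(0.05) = 0.95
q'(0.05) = -0.91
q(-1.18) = -5.56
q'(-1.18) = -30.86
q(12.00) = 0.08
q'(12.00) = -0.00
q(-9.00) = -0.12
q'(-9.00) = -0.02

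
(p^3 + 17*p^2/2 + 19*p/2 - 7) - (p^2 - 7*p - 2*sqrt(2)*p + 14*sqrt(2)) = p^3 + 15*p^2/2 + 2*sqrt(2)*p + 33*p/2 - 14*sqrt(2) - 7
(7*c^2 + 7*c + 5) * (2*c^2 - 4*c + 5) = 14*c^4 - 14*c^3 + 17*c^2 + 15*c + 25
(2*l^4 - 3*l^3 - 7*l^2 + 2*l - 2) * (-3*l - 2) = -6*l^5 + 5*l^4 + 27*l^3 + 8*l^2 + 2*l + 4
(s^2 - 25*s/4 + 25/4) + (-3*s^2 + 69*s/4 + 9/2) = -2*s^2 + 11*s + 43/4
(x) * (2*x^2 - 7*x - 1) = 2*x^3 - 7*x^2 - x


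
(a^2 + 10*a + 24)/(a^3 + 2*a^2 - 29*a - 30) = (a + 4)/(a^2 - 4*a - 5)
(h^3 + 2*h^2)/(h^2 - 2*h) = h*(h + 2)/(h - 2)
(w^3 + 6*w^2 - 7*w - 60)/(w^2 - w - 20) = (w^2 + 2*w - 15)/(w - 5)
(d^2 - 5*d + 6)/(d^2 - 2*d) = (d - 3)/d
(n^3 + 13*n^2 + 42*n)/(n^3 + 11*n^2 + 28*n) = (n + 6)/(n + 4)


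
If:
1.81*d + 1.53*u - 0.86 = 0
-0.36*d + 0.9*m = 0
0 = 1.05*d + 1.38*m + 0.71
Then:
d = -0.44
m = -0.18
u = 1.09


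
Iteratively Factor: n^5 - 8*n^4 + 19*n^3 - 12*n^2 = (n)*(n^4 - 8*n^3 + 19*n^2 - 12*n) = n^2*(n^3 - 8*n^2 + 19*n - 12) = n^2*(n - 1)*(n^2 - 7*n + 12) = n^2*(n - 3)*(n - 1)*(n - 4)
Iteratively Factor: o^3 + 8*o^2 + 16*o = (o + 4)*(o^2 + 4*o) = o*(o + 4)*(o + 4)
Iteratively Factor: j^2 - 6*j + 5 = (j - 1)*(j - 5)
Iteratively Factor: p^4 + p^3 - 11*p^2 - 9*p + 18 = (p - 1)*(p^3 + 2*p^2 - 9*p - 18) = (p - 3)*(p - 1)*(p^2 + 5*p + 6) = (p - 3)*(p - 1)*(p + 3)*(p + 2)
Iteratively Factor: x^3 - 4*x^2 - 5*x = (x + 1)*(x^2 - 5*x) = (x - 5)*(x + 1)*(x)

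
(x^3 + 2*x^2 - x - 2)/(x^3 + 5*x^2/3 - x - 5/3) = 3*(x + 2)/(3*x + 5)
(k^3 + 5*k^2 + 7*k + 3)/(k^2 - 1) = (k^2 + 4*k + 3)/(k - 1)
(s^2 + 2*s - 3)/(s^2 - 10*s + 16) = (s^2 + 2*s - 3)/(s^2 - 10*s + 16)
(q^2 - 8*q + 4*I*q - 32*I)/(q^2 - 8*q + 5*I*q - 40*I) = (q + 4*I)/(q + 5*I)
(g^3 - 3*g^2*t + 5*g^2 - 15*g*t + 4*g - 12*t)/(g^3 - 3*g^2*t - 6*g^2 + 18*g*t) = (g^2 + 5*g + 4)/(g*(g - 6))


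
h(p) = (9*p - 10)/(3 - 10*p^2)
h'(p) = 20*p*(9*p - 10)/(3 - 10*p^2)^2 + 9/(3 - 10*p^2)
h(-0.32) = -6.52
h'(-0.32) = 25.67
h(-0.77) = 5.78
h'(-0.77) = 27.32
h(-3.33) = 0.37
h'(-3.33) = 0.15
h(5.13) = -0.14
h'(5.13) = 0.02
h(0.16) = -3.12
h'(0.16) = -0.36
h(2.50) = -0.21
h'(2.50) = 0.03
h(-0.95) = 3.08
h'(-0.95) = 8.22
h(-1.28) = 1.61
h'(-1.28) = 2.40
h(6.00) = -0.12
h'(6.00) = 0.02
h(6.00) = -0.12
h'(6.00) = 0.02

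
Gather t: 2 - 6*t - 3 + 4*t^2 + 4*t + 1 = 4*t^2 - 2*t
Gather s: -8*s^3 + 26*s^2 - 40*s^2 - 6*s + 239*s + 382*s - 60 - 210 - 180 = -8*s^3 - 14*s^2 + 615*s - 450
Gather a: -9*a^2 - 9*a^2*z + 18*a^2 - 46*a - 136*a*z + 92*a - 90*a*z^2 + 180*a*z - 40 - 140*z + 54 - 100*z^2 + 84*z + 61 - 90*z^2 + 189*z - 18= a^2*(9 - 9*z) + a*(-90*z^2 + 44*z + 46) - 190*z^2 + 133*z + 57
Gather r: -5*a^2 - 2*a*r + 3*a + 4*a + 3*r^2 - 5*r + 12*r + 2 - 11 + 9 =-5*a^2 + 7*a + 3*r^2 + r*(7 - 2*a)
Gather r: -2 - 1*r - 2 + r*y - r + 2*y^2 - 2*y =r*(y - 2) + 2*y^2 - 2*y - 4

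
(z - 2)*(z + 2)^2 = z^3 + 2*z^2 - 4*z - 8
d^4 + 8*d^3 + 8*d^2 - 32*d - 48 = (d - 2)*(d + 2)^2*(d + 6)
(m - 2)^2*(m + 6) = m^3 + 2*m^2 - 20*m + 24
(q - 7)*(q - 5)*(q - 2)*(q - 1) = q^4 - 15*q^3 + 73*q^2 - 129*q + 70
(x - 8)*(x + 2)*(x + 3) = x^3 - 3*x^2 - 34*x - 48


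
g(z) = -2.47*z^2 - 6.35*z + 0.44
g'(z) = -4.94*z - 6.35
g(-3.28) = -5.31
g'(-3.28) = 9.85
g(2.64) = -33.54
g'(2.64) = -19.39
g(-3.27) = -5.21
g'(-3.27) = 9.80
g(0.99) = -8.27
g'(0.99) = -11.24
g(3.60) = -54.43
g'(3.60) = -24.13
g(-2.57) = 0.45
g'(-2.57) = 6.35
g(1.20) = -10.74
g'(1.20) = -12.28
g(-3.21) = -4.63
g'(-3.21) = 9.51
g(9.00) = -256.78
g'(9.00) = -50.81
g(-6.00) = -50.38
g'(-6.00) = 23.29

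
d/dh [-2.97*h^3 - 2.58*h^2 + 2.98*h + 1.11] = -8.91*h^2 - 5.16*h + 2.98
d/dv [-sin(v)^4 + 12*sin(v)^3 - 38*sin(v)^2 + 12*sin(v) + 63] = 4*(-sin(v)^3 + 9*sin(v)^2 - 19*sin(v) + 3)*cos(v)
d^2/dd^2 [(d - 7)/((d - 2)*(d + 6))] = 2*(d^3 - 21*d^2 - 48*d - 148)/(d^6 + 12*d^5 + 12*d^4 - 224*d^3 - 144*d^2 + 1728*d - 1728)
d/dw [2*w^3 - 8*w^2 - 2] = 2*w*(3*w - 8)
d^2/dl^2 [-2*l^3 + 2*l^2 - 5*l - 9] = 4 - 12*l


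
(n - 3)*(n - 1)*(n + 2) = n^3 - 2*n^2 - 5*n + 6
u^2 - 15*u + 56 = (u - 8)*(u - 7)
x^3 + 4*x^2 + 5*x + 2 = (x + 1)^2*(x + 2)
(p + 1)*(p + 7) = p^2 + 8*p + 7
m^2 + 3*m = m*(m + 3)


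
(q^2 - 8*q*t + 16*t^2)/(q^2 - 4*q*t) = (q - 4*t)/q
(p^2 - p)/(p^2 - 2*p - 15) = p*(1 - p)/(-p^2 + 2*p + 15)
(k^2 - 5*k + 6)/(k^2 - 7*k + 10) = (k - 3)/(k - 5)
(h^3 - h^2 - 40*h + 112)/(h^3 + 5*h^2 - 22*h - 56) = (h - 4)/(h + 2)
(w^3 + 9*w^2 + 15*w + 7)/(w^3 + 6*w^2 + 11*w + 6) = (w^2 + 8*w + 7)/(w^2 + 5*w + 6)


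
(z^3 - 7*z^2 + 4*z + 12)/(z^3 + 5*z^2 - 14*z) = (z^2 - 5*z - 6)/(z*(z + 7))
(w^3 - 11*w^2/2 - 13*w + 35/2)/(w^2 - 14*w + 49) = (2*w^2 + 3*w - 5)/(2*(w - 7))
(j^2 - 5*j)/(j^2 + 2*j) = (j - 5)/(j + 2)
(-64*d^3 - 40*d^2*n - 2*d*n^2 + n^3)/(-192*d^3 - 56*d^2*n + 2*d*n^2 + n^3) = (2*d + n)/(6*d + n)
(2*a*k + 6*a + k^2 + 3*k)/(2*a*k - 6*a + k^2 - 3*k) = (k + 3)/(k - 3)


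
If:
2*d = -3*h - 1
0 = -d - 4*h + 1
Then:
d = -7/5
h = 3/5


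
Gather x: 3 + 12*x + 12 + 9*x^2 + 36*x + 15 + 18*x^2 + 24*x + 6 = 27*x^2 + 72*x + 36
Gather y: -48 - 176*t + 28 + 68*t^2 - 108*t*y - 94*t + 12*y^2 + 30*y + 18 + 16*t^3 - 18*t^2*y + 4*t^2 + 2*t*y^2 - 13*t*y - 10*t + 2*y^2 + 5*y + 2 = 16*t^3 + 72*t^2 - 280*t + y^2*(2*t + 14) + y*(-18*t^2 - 121*t + 35)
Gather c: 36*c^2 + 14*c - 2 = 36*c^2 + 14*c - 2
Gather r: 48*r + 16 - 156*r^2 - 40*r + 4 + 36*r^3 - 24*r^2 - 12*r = 36*r^3 - 180*r^2 - 4*r + 20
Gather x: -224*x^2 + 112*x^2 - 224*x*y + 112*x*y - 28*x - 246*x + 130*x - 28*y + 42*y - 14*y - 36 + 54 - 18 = -112*x^2 + x*(-112*y - 144)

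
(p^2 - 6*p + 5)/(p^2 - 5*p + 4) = (p - 5)/(p - 4)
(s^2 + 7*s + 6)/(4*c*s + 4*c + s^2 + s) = (s + 6)/(4*c + s)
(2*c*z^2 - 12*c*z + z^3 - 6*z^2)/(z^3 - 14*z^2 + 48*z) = (2*c + z)/(z - 8)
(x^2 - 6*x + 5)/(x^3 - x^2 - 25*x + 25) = 1/(x + 5)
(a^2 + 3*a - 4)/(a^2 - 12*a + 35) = (a^2 + 3*a - 4)/(a^2 - 12*a + 35)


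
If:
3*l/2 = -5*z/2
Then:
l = -5*z/3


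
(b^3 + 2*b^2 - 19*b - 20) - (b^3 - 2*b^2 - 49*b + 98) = 4*b^2 + 30*b - 118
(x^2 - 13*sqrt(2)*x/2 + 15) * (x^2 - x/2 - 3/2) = x^4 - 13*sqrt(2)*x^3/2 - x^3/2 + 13*sqrt(2)*x^2/4 + 27*x^2/2 - 15*x/2 + 39*sqrt(2)*x/4 - 45/2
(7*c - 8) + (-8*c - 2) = -c - 10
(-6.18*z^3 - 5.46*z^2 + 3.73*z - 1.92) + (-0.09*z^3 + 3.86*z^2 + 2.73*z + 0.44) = -6.27*z^3 - 1.6*z^2 + 6.46*z - 1.48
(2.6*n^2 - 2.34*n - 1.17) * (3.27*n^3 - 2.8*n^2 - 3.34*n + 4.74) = 8.502*n^5 - 14.9318*n^4 - 5.9579*n^3 + 23.4156*n^2 - 7.1838*n - 5.5458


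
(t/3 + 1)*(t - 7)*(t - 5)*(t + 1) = t^4/3 - 8*t^3/3 - 10*t^2/3 + 104*t/3 + 35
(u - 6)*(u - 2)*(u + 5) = u^3 - 3*u^2 - 28*u + 60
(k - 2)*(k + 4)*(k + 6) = k^3 + 8*k^2 + 4*k - 48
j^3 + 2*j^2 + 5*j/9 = j*(j + 1/3)*(j + 5/3)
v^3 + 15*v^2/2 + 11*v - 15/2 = (v - 1/2)*(v + 3)*(v + 5)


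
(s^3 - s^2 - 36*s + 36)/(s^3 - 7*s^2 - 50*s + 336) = (s^2 + 5*s - 6)/(s^2 - s - 56)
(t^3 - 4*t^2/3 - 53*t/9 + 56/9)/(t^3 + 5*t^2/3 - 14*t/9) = (3*t^2 - 11*t + 8)/(t*(3*t - 2))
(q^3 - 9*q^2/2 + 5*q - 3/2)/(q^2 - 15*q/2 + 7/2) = (q^2 - 4*q + 3)/(q - 7)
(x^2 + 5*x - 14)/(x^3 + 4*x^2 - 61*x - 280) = (x - 2)/(x^2 - 3*x - 40)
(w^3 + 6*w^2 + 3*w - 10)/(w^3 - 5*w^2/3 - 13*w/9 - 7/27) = 27*(-w^3 - 6*w^2 - 3*w + 10)/(-27*w^3 + 45*w^2 + 39*w + 7)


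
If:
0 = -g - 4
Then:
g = -4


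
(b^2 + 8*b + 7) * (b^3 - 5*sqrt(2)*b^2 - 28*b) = b^5 - 5*sqrt(2)*b^4 + 8*b^4 - 40*sqrt(2)*b^3 - 21*b^3 - 224*b^2 - 35*sqrt(2)*b^2 - 196*b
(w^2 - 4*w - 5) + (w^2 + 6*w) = 2*w^2 + 2*w - 5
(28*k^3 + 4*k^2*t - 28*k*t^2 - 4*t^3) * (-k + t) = -28*k^4 + 24*k^3*t + 32*k^2*t^2 - 24*k*t^3 - 4*t^4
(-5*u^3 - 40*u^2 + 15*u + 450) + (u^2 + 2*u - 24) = -5*u^3 - 39*u^2 + 17*u + 426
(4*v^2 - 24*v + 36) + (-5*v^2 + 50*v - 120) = -v^2 + 26*v - 84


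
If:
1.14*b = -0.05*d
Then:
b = -0.043859649122807*d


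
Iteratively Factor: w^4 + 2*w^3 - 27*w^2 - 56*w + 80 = (w - 5)*(w^3 + 7*w^2 + 8*w - 16) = (w - 5)*(w + 4)*(w^2 + 3*w - 4) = (w - 5)*(w - 1)*(w + 4)*(w + 4)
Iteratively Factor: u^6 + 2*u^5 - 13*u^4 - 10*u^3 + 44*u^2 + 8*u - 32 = (u + 2)*(u^5 - 13*u^3 + 16*u^2 + 12*u - 16) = (u + 1)*(u + 2)*(u^4 - u^3 - 12*u^2 + 28*u - 16) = (u - 1)*(u + 1)*(u + 2)*(u^3 - 12*u + 16) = (u - 1)*(u + 1)*(u + 2)*(u + 4)*(u^2 - 4*u + 4) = (u - 2)*(u - 1)*(u + 1)*(u + 2)*(u + 4)*(u - 2)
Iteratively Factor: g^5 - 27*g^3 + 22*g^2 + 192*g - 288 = (g - 2)*(g^4 + 2*g^3 - 23*g^2 - 24*g + 144) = (g - 3)*(g - 2)*(g^3 + 5*g^2 - 8*g - 48) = (g - 3)^2*(g - 2)*(g^2 + 8*g + 16) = (g - 3)^2*(g - 2)*(g + 4)*(g + 4)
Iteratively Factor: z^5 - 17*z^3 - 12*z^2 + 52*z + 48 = (z + 2)*(z^4 - 2*z^3 - 13*z^2 + 14*z + 24) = (z - 2)*(z + 2)*(z^3 - 13*z - 12) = (z - 2)*(z + 2)*(z + 3)*(z^2 - 3*z - 4) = (z - 4)*(z - 2)*(z + 2)*(z + 3)*(z + 1)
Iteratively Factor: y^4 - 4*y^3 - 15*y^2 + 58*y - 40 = (y - 2)*(y^3 - 2*y^2 - 19*y + 20) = (y - 2)*(y + 4)*(y^2 - 6*y + 5) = (y - 5)*(y - 2)*(y + 4)*(y - 1)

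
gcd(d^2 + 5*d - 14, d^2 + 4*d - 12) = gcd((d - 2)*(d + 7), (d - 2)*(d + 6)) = d - 2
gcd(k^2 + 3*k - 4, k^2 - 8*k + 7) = k - 1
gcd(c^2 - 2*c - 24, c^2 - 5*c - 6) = c - 6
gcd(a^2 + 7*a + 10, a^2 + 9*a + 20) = a + 5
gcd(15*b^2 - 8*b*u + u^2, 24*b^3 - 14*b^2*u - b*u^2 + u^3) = -3*b + u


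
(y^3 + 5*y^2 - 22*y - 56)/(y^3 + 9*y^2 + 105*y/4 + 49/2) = 4*(y^2 + 3*y - 28)/(4*y^2 + 28*y + 49)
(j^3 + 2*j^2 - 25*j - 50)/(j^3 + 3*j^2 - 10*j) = (j^2 - 3*j - 10)/(j*(j - 2))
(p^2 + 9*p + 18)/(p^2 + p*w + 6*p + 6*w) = (p + 3)/(p + w)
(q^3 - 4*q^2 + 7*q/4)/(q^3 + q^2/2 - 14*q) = (q - 1/2)/(q + 4)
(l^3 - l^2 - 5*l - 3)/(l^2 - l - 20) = (-l^3 + l^2 + 5*l + 3)/(-l^2 + l + 20)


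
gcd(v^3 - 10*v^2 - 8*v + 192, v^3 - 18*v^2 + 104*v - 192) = v^2 - 14*v + 48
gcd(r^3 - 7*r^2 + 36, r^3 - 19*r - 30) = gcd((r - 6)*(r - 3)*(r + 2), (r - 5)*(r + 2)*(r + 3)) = r + 2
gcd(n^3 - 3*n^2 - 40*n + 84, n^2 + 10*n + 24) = n + 6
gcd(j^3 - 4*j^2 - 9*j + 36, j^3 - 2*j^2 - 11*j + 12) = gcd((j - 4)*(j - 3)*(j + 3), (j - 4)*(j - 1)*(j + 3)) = j^2 - j - 12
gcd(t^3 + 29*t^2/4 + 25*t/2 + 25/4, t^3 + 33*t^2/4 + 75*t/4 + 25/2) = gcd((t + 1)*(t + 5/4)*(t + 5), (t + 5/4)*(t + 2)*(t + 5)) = t^2 + 25*t/4 + 25/4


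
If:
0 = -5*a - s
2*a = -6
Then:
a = -3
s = 15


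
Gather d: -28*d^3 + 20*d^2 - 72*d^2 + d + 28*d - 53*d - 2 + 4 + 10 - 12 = -28*d^3 - 52*d^2 - 24*d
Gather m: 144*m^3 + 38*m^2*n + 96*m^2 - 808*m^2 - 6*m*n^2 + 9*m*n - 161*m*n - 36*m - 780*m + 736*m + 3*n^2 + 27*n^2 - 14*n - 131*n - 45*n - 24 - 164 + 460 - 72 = 144*m^3 + m^2*(38*n - 712) + m*(-6*n^2 - 152*n - 80) + 30*n^2 - 190*n + 200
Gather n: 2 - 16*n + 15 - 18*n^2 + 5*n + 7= -18*n^2 - 11*n + 24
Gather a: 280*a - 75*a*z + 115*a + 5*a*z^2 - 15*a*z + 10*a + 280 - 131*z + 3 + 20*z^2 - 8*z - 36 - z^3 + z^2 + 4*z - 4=a*(5*z^2 - 90*z + 405) - z^3 + 21*z^2 - 135*z + 243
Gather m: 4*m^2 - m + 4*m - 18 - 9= 4*m^2 + 3*m - 27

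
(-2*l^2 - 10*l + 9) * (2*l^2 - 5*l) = -4*l^4 - 10*l^3 + 68*l^2 - 45*l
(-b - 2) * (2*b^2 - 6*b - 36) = -2*b^3 + 2*b^2 + 48*b + 72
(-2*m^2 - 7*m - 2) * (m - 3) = -2*m^3 - m^2 + 19*m + 6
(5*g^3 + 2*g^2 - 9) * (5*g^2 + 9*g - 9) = 25*g^5 + 55*g^4 - 27*g^3 - 63*g^2 - 81*g + 81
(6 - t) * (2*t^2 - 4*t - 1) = -2*t^3 + 16*t^2 - 23*t - 6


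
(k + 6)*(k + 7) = k^2 + 13*k + 42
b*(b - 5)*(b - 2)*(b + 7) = b^4 - 39*b^2 + 70*b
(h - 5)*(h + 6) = h^2 + h - 30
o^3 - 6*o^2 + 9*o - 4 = (o - 4)*(o - 1)^2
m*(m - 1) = m^2 - m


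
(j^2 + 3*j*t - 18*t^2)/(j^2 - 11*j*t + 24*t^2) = (-j - 6*t)/(-j + 8*t)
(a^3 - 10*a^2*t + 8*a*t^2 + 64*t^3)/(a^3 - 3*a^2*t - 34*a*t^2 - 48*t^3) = (a - 4*t)/(a + 3*t)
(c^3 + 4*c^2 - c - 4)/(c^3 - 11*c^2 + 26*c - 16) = (c^2 + 5*c + 4)/(c^2 - 10*c + 16)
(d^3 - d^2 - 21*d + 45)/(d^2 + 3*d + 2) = (d^3 - d^2 - 21*d + 45)/(d^2 + 3*d + 2)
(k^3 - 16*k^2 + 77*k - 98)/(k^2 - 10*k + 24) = (k^3 - 16*k^2 + 77*k - 98)/(k^2 - 10*k + 24)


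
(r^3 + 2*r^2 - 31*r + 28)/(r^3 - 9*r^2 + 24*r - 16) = (r + 7)/(r - 4)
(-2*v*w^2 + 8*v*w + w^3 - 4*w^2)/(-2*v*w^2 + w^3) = (w - 4)/w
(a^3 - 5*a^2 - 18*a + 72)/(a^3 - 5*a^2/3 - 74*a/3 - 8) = 3*(a - 3)/(3*a + 1)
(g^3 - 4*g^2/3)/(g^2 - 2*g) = g*(3*g - 4)/(3*(g - 2))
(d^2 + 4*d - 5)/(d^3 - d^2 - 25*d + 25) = 1/(d - 5)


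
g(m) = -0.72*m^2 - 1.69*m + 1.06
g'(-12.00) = 15.59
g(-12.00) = -82.34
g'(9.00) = -14.65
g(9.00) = -72.47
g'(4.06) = -7.54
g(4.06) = -17.67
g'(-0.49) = -0.98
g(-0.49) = 1.72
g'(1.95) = -4.50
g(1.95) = -4.97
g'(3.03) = -6.05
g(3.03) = -10.67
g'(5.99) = -10.32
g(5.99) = -34.90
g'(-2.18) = 1.45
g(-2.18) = 1.32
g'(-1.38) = 0.30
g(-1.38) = 2.02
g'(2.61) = -5.45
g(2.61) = -8.26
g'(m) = -1.44*m - 1.69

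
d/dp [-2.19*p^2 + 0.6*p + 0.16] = 0.6 - 4.38*p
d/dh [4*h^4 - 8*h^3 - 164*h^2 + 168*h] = 16*h^3 - 24*h^2 - 328*h + 168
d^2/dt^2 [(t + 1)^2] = 2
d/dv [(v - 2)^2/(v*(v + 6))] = 2*(5*v^2 - 4*v - 12)/(v^2*(v^2 + 12*v + 36))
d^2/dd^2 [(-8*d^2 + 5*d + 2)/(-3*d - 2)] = 88/(27*d^3 + 54*d^2 + 36*d + 8)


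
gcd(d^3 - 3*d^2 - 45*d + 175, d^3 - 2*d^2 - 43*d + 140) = d^2 + 2*d - 35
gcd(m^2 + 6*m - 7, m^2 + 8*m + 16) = 1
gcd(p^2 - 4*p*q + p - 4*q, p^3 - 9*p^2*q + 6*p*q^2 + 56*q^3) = p - 4*q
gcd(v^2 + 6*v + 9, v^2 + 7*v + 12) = v + 3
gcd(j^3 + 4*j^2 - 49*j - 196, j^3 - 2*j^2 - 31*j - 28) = j^2 - 3*j - 28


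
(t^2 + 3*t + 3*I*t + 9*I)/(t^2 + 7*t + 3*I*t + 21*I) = (t + 3)/(t + 7)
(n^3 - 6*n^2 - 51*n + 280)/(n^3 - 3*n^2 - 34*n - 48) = (n^2 + 2*n - 35)/(n^2 + 5*n + 6)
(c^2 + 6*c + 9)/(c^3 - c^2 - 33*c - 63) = 1/(c - 7)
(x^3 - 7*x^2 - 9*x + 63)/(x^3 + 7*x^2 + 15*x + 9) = (x^2 - 10*x + 21)/(x^2 + 4*x + 3)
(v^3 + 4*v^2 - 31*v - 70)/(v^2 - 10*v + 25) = (v^2 + 9*v + 14)/(v - 5)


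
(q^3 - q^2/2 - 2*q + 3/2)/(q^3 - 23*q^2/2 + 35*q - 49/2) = (2*q^2 + q - 3)/(2*q^2 - 21*q + 49)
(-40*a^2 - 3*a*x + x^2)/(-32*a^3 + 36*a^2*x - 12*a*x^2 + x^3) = (5*a + x)/(4*a^2 - 4*a*x + x^2)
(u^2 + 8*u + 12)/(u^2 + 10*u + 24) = (u + 2)/(u + 4)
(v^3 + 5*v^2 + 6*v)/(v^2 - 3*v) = (v^2 + 5*v + 6)/(v - 3)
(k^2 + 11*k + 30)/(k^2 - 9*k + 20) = (k^2 + 11*k + 30)/(k^2 - 9*k + 20)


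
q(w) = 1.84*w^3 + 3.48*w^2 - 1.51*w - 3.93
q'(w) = 5.52*w^2 + 6.96*w - 1.51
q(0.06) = -4.01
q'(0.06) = -1.07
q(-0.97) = -0.87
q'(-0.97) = -3.07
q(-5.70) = -223.01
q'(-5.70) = 138.16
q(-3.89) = -53.71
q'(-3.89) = 54.94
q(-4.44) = -89.67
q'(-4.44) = 76.41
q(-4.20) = -72.52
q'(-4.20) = 66.63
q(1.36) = 5.08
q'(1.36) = 18.17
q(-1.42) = -0.04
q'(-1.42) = -0.26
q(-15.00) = -5408.28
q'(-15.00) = 1136.09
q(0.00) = -3.93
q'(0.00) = -1.51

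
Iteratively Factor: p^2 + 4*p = (p)*(p + 4)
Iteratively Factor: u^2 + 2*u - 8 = (u + 4)*(u - 2)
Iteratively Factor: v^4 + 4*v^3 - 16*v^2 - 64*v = (v - 4)*(v^3 + 8*v^2 + 16*v) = (v - 4)*(v + 4)*(v^2 + 4*v) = v*(v - 4)*(v + 4)*(v + 4)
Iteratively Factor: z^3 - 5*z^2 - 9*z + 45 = (z - 3)*(z^2 - 2*z - 15) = (z - 5)*(z - 3)*(z + 3)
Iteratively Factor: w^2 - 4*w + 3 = (w - 1)*(w - 3)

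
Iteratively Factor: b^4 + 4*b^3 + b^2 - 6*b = (b)*(b^3 + 4*b^2 + b - 6) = b*(b - 1)*(b^2 + 5*b + 6) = b*(b - 1)*(b + 3)*(b + 2)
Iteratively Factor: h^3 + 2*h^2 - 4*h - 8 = (h - 2)*(h^2 + 4*h + 4) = (h - 2)*(h + 2)*(h + 2)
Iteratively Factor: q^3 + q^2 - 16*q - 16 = (q + 4)*(q^2 - 3*q - 4) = (q + 1)*(q + 4)*(q - 4)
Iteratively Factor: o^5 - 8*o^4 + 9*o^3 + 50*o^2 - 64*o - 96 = (o - 4)*(o^4 - 4*o^3 - 7*o^2 + 22*o + 24) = (o - 4)*(o + 2)*(o^3 - 6*o^2 + 5*o + 12) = (o - 4)*(o + 1)*(o + 2)*(o^2 - 7*o + 12) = (o - 4)^2*(o + 1)*(o + 2)*(o - 3)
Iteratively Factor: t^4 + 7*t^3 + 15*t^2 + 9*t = (t + 3)*(t^3 + 4*t^2 + 3*t) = (t + 1)*(t + 3)*(t^2 + 3*t) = (t + 1)*(t + 3)^2*(t)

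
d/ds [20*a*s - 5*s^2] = 20*a - 10*s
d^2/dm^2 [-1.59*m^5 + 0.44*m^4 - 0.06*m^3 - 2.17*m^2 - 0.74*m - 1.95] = -31.8*m^3 + 5.28*m^2 - 0.36*m - 4.34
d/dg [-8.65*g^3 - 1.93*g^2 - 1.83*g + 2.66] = -25.95*g^2 - 3.86*g - 1.83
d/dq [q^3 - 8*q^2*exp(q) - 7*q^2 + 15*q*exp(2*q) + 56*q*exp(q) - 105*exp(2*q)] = -8*q^2*exp(q) + 3*q^2 + 30*q*exp(2*q) + 40*q*exp(q) - 14*q - 195*exp(2*q) + 56*exp(q)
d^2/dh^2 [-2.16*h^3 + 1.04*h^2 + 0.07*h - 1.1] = 2.08 - 12.96*h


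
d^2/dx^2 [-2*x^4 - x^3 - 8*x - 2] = 6*x*(-4*x - 1)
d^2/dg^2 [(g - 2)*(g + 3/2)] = 2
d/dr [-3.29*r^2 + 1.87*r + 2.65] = 1.87 - 6.58*r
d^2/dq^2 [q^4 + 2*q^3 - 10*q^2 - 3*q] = 12*q^2 + 12*q - 20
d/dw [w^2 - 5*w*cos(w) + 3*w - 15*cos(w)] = 5*w*sin(w) + 2*w + 15*sin(w) - 5*cos(w) + 3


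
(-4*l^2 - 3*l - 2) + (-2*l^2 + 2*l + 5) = -6*l^2 - l + 3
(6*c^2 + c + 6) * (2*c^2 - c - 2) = 12*c^4 - 4*c^3 - c^2 - 8*c - 12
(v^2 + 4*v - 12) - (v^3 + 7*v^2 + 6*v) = -v^3 - 6*v^2 - 2*v - 12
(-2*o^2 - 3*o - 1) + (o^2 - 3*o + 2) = -o^2 - 6*o + 1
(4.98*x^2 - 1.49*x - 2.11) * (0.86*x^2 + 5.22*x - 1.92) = 4.2828*x^4 + 24.7142*x^3 - 19.154*x^2 - 8.1534*x + 4.0512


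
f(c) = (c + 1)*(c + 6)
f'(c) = 2*c + 7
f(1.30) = 16.79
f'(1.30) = 9.60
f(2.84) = 33.95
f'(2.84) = 12.68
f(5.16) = 68.75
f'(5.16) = 17.32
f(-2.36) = -4.95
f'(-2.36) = 2.28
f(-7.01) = 6.07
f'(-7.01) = -7.02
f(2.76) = 32.94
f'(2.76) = 12.52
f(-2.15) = -4.43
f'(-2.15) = 2.70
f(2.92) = 34.97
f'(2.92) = 12.84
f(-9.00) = 24.00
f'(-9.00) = -11.00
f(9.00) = 150.00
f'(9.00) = 25.00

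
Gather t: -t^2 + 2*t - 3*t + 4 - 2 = -t^2 - t + 2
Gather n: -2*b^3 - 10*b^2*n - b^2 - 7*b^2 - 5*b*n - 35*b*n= -2*b^3 - 8*b^2 + n*(-10*b^2 - 40*b)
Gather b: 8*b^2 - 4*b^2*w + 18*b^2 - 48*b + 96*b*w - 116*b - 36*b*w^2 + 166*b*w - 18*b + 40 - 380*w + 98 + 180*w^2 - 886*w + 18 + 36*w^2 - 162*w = b^2*(26 - 4*w) + b*(-36*w^2 + 262*w - 182) + 216*w^2 - 1428*w + 156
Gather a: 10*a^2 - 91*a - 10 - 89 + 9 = 10*a^2 - 91*a - 90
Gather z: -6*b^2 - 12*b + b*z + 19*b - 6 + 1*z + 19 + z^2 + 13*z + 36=-6*b^2 + 7*b + z^2 + z*(b + 14) + 49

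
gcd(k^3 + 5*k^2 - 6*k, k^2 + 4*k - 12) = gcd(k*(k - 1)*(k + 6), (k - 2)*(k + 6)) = k + 6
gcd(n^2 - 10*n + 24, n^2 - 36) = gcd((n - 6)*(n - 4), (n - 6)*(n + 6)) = n - 6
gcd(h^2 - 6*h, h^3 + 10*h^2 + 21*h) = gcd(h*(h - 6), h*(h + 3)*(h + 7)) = h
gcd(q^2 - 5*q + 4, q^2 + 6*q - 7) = q - 1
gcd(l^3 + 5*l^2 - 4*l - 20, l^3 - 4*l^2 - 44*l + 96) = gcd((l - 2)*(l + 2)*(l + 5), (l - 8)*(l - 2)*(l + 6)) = l - 2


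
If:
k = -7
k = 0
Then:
No Solution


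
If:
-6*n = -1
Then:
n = 1/6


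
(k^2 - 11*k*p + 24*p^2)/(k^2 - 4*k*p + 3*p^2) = (-k + 8*p)/(-k + p)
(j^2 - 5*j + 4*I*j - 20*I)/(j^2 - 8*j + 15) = (j + 4*I)/(j - 3)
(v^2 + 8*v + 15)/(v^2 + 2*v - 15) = (v + 3)/(v - 3)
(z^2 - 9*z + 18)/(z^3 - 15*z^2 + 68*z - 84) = (z - 3)/(z^2 - 9*z + 14)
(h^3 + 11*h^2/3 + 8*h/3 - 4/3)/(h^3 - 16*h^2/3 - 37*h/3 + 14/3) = (h + 2)/(h - 7)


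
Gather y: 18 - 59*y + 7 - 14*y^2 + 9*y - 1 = -14*y^2 - 50*y + 24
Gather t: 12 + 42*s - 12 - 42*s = 0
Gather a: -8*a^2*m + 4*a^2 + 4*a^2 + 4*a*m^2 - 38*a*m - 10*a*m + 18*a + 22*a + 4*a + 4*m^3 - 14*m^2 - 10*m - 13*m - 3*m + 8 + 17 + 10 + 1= a^2*(8 - 8*m) + a*(4*m^2 - 48*m + 44) + 4*m^3 - 14*m^2 - 26*m + 36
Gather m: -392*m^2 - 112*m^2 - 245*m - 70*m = -504*m^2 - 315*m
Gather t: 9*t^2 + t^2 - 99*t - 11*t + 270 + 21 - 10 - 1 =10*t^2 - 110*t + 280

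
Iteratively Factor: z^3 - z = (z)*(z^2 - 1) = z*(z - 1)*(z + 1)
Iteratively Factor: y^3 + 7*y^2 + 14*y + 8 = (y + 4)*(y^2 + 3*y + 2) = (y + 2)*(y + 4)*(y + 1)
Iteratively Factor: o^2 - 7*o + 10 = (o - 2)*(o - 5)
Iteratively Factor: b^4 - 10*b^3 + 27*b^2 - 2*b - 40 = (b - 4)*(b^3 - 6*b^2 + 3*b + 10) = (b - 5)*(b - 4)*(b^2 - b - 2) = (b - 5)*(b - 4)*(b - 2)*(b + 1)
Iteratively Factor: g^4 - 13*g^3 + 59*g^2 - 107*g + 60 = (g - 4)*(g^3 - 9*g^2 + 23*g - 15) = (g - 4)*(g - 3)*(g^2 - 6*g + 5) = (g - 4)*(g - 3)*(g - 1)*(g - 5)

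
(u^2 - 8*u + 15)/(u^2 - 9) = (u - 5)/(u + 3)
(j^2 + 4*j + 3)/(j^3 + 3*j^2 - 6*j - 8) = (j + 3)/(j^2 + 2*j - 8)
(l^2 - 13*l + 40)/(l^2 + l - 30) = (l - 8)/(l + 6)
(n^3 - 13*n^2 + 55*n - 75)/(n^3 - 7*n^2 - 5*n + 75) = (n - 3)/(n + 3)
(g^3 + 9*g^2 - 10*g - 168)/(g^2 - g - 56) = (g^2 + 2*g - 24)/(g - 8)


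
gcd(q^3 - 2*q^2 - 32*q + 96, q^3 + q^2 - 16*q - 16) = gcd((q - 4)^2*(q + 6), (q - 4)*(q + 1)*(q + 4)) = q - 4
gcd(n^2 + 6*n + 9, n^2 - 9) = n + 3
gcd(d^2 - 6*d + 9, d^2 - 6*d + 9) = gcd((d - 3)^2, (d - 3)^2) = d^2 - 6*d + 9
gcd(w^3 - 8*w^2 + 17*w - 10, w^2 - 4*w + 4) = w - 2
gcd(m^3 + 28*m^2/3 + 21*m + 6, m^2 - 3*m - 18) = m + 3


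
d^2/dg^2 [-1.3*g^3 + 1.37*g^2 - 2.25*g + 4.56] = 2.74 - 7.8*g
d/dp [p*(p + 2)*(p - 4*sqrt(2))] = 3*p^2 - 8*sqrt(2)*p + 4*p - 8*sqrt(2)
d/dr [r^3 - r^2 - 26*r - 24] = 3*r^2 - 2*r - 26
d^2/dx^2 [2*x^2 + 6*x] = 4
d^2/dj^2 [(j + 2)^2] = 2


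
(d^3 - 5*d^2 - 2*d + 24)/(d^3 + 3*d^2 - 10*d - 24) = (d - 4)/(d + 4)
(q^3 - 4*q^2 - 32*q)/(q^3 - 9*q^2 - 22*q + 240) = q*(q + 4)/(q^2 - q - 30)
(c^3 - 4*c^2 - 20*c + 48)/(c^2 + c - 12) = (c^2 - 8*c + 12)/(c - 3)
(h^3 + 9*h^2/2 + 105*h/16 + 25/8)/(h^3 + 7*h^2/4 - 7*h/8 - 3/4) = (16*h^2 + 40*h + 25)/(2*(8*h^2 - 2*h - 3))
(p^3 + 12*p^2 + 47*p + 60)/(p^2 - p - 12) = (p^2 + 9*p + 20)/(p - 4)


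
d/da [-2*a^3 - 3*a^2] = 6*a*(-a - 1)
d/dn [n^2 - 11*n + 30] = 2*n - 11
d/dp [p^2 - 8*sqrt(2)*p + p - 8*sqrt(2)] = 2*p - 8*sqrt(2) + 1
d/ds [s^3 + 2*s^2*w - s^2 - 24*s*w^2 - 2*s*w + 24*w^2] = 3*s^2 + 4*s*w - 2*s - 24*w^2 - 2*w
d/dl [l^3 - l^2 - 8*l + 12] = 3*l^2 - 2*l - 8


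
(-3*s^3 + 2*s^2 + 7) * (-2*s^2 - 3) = 6*s^5 - 4*s^4 + 9*s^3 - 20*s^2 - 21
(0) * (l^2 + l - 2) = 0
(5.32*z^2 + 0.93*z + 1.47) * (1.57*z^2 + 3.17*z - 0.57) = 8.3524*z^4 + 18.3245*z^3 + 2.2236*z^2 + 4.1298*z - 0.8379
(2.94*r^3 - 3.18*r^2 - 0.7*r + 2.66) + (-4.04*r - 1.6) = 2.94*r^3 - 3.18*r^2 - 4.74*r + 1.06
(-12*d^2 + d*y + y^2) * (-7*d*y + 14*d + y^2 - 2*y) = 84*d^3*y - 168*d^3 - 19*d^2*y^2 + 38*d^2*y - 6*d*y^3 + 12*d*y^2 + y^4 - 2*y^3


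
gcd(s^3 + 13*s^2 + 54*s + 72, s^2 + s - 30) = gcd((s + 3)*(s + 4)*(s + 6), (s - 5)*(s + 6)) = s + 6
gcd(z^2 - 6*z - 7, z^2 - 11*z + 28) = z - 7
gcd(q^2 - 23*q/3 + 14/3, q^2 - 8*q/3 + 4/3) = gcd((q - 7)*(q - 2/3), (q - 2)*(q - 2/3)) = q - 2/3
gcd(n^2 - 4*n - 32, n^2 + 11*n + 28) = n + 4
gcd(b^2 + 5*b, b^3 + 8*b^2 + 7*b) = b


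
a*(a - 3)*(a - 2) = a^3 - 5*a^2 + 6*a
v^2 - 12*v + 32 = (v - 8)*(v - 4)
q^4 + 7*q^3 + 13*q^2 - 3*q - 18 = (q - 1)*(q + 2)*(q + 3)^2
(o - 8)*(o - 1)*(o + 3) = o^3 - 6*o^2 - 19*o + 24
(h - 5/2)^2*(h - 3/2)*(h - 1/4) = h^4 - 27*h^3/4 + 123*h^2/8 - 205*h/16 + 75/32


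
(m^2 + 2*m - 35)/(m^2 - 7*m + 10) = (m + 7)/(m - 2)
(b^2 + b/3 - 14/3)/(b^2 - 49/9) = 3*(b - 2)/(3*b - 7)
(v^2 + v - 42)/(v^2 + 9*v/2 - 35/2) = 2*(v - 6)/(2*v - 5)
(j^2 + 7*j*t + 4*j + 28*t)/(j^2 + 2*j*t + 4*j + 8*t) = (j + 7*t)/(j + 2*t)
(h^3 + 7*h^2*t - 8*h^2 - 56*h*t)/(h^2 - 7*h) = (h^2 + 7*h*t - 8*h - 56*t)/(h - 7)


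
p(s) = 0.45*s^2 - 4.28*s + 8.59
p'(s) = 0.9*s - 4.28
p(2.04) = 1.73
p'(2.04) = -2.44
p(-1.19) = 14.32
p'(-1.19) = -5.35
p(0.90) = 5.10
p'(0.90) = -3.47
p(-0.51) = 10.89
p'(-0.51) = -4.74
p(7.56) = 1.95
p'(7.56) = 2.52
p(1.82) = 2.29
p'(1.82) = -2.64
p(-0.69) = 11.76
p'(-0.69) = -4.90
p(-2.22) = 20.31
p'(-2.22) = -6.28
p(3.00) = -0.20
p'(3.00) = -1.58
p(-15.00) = 174.04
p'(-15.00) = -17.78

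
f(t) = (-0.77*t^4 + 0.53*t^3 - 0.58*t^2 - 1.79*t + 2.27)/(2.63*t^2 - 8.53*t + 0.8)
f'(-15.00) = 8.06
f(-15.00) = -56.73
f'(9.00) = -5.77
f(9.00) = -34.48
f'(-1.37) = 0.59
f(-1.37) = -0.03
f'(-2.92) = 1.22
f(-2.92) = -1.38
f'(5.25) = -1.89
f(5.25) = -18.64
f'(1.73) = 2.57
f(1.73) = 1.10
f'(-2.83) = 1.18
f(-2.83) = -1.28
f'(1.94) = 4.02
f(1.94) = 1.78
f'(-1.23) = 0.56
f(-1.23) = 0.06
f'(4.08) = 6.62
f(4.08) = -19.64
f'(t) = (8.53 - 5.26*t)*(-0.77*t^4 + 0.53*t^3 - 0.58*t^2 - 1.79*t + 2.27)/(2.63*t^2 - 8.53*t + 0.8)^2 + (-3.08*t^3 + 1.59*t^2 - 1.16*t - 1.79)/(2.63*t^2 - 8.53*t + 0.8)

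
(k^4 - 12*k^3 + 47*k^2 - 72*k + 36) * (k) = k^5 - 12*k^4 + 47*k^3 - 72*k^2 + 36*k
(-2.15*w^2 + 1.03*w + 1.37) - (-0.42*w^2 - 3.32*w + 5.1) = -1.73*w^2 + 4.35*w - 3.73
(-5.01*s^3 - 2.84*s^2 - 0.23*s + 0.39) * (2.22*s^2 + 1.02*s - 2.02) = -11.1222*s^5 - 11.415*s^4 + 6.7128*s^3 + 6.368*s^2 + 0.8624*s - 0.7878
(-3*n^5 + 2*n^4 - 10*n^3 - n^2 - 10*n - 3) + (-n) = -3*n^5 + 2*n^4 - 10*n^3 - n^2 - 11*n - 3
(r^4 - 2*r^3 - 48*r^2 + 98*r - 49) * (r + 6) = r^5 + 4*r^4 - 60*r^3 - 190*r^2 + 539*r - 294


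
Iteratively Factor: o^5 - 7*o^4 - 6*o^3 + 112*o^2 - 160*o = (o + 4)*(o^4 - 11*o^3 + 38*o^2 - 40*o) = (o - 4)*(o + 4)*(o^3 - 7*o^2 + 10*o) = (o - 4)*(o - 2)*(o + 4)*(o^2 - 5*o) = (o - 5)*(o - 4)*(o - 2)*(o + 4)*(o)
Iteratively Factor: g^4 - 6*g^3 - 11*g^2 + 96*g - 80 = (g + 4)*(g^3 - 10*g^2 + 29*g - 20) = (g - 1)*(g + 4)*(g^2 - 9*g + 20) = (g - 4)*(g - 1)*(g + 4)*(g - 5)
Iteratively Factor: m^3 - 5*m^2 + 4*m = (m - 4)*(m^2 - m) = (m - 4)*(m - 1)*(m)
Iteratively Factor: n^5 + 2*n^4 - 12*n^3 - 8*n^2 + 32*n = (n + 4)*(n^4 - 2*n^3 - 4*n^2 + 8*n) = n*(n + 4)*(n^3 - 2*n^2 - 4*n + 8) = n*(n - 2)*(n + 4)*(n^2 - 4) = n*(n - 2)^2*(n + 4)*(n + 2)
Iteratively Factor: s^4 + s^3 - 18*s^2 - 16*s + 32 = (s - 4)*(s^3 + 5*s^2 + 2*s - 8) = (s - 4)*(s + 2)*(s^2 + 3*s - 4) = (s - 4)*(s - 1)*(s + 2)*(s + 4)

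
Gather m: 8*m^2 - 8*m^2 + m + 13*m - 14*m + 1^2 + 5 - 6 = 0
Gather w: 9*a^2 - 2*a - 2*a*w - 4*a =9*a^2 - 2*a*w - 6*a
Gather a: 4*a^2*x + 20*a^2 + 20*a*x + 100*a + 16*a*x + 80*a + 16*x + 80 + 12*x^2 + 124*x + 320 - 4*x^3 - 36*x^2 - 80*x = a^2*(4*x + 20) + a*(36*x + 180) - 4*x^3 - 24*x^2 + 60*x + 400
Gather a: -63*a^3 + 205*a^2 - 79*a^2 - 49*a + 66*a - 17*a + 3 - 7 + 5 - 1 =-63*a^3 + 126*a^2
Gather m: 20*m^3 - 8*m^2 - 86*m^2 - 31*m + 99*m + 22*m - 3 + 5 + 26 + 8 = 20*m^3 - 94*m^2 + 90*m + 36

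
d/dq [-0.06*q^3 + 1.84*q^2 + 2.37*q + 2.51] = -0.18*q^2 + 3.68*q + 2.37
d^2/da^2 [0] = 0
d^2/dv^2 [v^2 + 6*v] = 2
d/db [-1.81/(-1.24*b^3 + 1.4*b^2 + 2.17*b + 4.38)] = (-6.7332*b^2 + 5.068*b + 3.9277)/(-1.24*b^3 + 1.4*b^2 + 2.17*b + 4.38)^2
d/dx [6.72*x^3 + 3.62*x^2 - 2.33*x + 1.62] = 20.16*x^2 + 7.24*x - 2.33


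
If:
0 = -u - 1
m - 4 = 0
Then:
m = 4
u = -1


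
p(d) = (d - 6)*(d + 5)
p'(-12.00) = -25.00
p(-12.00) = 126.00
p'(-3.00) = -7.00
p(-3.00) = -18.00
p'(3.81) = 6.62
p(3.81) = -19.29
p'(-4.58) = -10.16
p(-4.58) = -4.44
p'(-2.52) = -6.04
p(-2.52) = -21.13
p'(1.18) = 1.36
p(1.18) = -29.79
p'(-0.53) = -2.06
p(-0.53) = -29.19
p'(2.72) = 4.44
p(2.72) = -25.32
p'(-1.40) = -3.80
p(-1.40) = -26.64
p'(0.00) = -1.00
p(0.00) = -30.00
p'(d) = 2*d - 1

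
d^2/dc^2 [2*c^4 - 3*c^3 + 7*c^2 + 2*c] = 24*c^2 - 18*c + 14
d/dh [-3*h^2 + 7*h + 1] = 7 - 6*h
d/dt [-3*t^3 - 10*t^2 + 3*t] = -9*t^2 - 20*t + 3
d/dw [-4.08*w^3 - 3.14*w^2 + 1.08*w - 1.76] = -12.24*w^2 - 6.28*w + 1.08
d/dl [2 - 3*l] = -3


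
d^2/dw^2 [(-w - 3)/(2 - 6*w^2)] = 9*(4*w^2*(w + 3) - (w + 1)*(3*w^2 - 1))/(3*w^2 - 1)^3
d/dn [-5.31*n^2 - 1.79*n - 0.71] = -10.62*n - 1.79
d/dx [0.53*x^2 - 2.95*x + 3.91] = 1.06*x - 2.95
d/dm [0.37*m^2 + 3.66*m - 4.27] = 0.74*m + 3.66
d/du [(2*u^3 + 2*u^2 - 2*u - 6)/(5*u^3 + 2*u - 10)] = 2*(-5*u^4 + 14*u^3 + 17*u^2 - 20*u + 16)/(25*u^6 + 20*u^4 - 100*u^3 + 4*u^2 - 40*u + 100)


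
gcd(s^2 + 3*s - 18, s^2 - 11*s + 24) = s - 3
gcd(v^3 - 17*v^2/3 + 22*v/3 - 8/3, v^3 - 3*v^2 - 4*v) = v - 4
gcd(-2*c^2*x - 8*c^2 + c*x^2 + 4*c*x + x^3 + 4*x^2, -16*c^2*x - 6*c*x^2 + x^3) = 2*c + x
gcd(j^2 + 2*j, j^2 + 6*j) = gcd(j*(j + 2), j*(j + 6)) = j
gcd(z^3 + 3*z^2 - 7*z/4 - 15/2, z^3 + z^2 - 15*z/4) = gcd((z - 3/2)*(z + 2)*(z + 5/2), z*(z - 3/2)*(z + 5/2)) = z^2 + z - 15/4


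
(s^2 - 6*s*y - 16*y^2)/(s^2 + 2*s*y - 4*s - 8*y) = (s - 8*y)/(s - 4)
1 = 1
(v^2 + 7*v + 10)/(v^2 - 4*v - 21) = (v^2 + 7*v + 10)/(v^2 - 4*v - 21)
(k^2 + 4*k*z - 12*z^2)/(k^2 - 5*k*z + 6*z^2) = (-k - 6*z)/(-k + 3*z)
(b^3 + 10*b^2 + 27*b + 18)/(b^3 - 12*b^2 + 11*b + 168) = (b^2 + 7*b + 6)/(b^2 - 15*b + 56)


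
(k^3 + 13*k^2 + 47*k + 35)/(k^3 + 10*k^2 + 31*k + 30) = (k^2 + 8*k + 7)/(k^2 + 5*k + 6)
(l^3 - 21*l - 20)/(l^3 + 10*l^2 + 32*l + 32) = (l^2 - 4*l - 5)/(l^2 + 6*l + 8)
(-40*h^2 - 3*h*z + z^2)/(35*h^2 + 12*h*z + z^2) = (-8*h + z)/(7*h + z)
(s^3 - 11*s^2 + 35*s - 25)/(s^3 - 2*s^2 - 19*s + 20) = (s - 5)/(s + 4)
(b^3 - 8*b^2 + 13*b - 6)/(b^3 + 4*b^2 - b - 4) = (b^2 - 7*b + 6)/(b^2 + 5*b + 4)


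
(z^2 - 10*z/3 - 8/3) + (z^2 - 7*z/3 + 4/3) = 2*z^2 - 17*z/3 - 4/3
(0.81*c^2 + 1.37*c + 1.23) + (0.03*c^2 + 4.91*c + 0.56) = 0.84*c^2 + 6.28*c + 1.79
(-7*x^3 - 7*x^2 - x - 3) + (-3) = -7*x^3 - 7*x^2 - x - 6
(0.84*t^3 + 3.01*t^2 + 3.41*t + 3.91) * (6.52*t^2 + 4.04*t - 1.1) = 5.4768*t^5 + 23.0188*t^4 + 33.4696*t^3 + 35.9586*t^2 + 12.0454*t - 4.301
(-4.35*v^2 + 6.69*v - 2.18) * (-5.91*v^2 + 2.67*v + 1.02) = 25.7085*v^4 - 51.1524*v^3 + 26.3091*v^2 + 1.0032*v - 2.2236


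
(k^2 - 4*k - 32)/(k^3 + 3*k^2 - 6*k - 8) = (k - 8)/(k^2 - k - 2)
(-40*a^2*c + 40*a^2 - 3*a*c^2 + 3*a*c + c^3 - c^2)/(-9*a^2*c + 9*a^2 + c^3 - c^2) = (40*a^2 + 3*a*c - c^2)/(9*a^2 - c^2)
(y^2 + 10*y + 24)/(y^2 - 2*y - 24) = (y + 6)/(y - 6)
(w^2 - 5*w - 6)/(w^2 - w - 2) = (w - 6)/(w - 2)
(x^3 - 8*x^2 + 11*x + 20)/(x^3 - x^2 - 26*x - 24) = (x^2 - 9*x + 20)/(x^2 - 2*x - 24)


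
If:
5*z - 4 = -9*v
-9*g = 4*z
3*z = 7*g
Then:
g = 0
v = 4/9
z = 0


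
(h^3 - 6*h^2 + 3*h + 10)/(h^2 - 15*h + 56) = (h^3 - 6*h^2 + 3*h + 10)/(h^2 - 15*h + 56)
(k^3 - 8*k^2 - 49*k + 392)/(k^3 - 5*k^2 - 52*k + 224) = (k - 7)/(k - 4)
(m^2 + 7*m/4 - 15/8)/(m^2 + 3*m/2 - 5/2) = (m - 3/4)/(m - 1)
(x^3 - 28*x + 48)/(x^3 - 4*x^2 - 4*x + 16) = (x + 6)/(x + 2)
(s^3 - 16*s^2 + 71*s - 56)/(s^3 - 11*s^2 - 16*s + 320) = (s^2 - 8*s + 7)/(s^2 - 3*s - 40)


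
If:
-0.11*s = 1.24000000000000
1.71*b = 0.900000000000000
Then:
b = 0.53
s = -11.27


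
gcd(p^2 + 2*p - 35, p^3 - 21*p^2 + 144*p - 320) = p - 5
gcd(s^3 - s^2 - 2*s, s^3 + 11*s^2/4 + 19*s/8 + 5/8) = s + 1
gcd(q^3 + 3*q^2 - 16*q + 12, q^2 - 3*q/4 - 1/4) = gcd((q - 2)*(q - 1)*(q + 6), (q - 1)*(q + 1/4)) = q - 1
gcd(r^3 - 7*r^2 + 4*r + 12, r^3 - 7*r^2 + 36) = r - 6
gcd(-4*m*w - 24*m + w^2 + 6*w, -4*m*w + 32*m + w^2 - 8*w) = -4*m + w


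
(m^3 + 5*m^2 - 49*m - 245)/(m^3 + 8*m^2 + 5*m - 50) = (m^2 - 49)/(m^2 + 3*m - 10)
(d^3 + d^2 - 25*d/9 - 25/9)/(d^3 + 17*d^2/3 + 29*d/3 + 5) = (d - 5/3)/(d + 3)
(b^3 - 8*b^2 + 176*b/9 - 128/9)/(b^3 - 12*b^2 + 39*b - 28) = (b^2 - 4*b + 32/9)/(b^2 - 8*b + 7)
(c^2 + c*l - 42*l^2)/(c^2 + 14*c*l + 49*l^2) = (c - 6*l)/(c + 7*l)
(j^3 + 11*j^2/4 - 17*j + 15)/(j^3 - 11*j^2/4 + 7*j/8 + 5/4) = 2*(j + 6)/(2*j + 1)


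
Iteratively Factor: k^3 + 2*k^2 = (k)*(k^2 + 2*k) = k*(k + 2)*(k)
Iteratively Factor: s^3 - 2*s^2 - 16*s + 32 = (s - 2)*(s^2 - 16) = (s - 4)*(s - 2)*(s + 4)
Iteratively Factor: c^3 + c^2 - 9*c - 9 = (c - 3)*(c^2 + 4*c + 3) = (c - 3)*(c + 3)*(c + 1)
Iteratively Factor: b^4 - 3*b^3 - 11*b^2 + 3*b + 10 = (b - 5)*(b^3 + 2*b^2 - b - 2) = (b - 5)*(b + 1)*(b^2 + b - 2) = (b - 5)*(b + 1)*(b + 2)*(b - 1)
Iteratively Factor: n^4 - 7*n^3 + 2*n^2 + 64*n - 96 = (n - 2)*(n^3 - 5*n^2 - 8*n + 48) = (n - 2)*(n + 3)*(n^2 - 8*n + 16) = (n - 4)*(n - 2)*(n + 3)*(n - 4)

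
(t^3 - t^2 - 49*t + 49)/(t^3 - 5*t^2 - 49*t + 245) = (t - 1)/(t - 5)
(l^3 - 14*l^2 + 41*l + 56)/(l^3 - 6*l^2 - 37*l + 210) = (l^2 - 7*l - 8)/(l^2 + l - 30)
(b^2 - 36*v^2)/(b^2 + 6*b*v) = (b - 6*v)/b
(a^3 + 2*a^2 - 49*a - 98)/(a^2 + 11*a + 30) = (a^3 + 2*a^2 - 49*a - 98)/(a^2 + 11*a + 30)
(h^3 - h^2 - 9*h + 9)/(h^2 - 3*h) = h + 2 - 3/h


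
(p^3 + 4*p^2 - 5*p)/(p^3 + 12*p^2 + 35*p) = (p - 1)/(p + 7)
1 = 1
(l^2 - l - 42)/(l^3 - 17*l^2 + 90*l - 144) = (l^2 - l - 42)/(l^3 - 17*l^2 + 90*l - 144)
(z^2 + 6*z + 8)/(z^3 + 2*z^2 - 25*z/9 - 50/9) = 9*(z + 4)/(9*z^2 - 25)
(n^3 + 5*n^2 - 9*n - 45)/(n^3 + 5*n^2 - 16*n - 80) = (n^2 - 9)/(n^2 - 16)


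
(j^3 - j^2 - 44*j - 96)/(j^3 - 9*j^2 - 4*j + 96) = (j + 4)/(j - 4)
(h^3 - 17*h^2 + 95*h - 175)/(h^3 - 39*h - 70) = (h^2 - 10*h + 25)/(h^2 + 7*h + 10)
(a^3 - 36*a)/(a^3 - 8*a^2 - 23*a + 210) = a*(a + 6)/(a^2 - 2*a - 35)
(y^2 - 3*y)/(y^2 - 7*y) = (y - 3)/(y - 7)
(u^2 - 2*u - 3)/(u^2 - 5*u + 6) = (u + 1)/(u - 2)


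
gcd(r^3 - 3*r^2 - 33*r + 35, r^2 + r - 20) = r + 5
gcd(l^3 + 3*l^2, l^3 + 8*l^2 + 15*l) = l^2 + 3*l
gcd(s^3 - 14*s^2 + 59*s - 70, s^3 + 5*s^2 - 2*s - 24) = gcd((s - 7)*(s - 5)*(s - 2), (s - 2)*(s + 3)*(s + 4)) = s - 2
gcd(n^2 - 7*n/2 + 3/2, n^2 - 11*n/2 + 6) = 1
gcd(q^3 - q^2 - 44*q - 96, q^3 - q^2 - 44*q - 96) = q^3 - q^2 - 44*q - 96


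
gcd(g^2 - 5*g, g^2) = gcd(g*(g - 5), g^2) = g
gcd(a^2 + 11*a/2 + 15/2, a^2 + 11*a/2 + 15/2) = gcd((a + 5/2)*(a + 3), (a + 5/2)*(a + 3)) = a^2 + 11*a/2 + 15/2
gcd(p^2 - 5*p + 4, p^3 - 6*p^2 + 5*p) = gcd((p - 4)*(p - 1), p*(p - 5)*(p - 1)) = p - 1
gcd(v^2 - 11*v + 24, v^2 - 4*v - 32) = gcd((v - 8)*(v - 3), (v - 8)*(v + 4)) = v - 8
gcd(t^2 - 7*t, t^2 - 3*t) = t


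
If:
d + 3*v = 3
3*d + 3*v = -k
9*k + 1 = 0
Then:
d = -13/9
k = -1/9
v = 40/27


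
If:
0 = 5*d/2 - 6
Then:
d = 12/5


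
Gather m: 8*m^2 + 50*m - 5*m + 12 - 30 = 8*m^2 + 45*m - 18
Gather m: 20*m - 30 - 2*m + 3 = 18*m - 27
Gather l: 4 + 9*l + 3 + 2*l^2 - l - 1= 2*l^2 + 8*l + 6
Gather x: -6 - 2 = -8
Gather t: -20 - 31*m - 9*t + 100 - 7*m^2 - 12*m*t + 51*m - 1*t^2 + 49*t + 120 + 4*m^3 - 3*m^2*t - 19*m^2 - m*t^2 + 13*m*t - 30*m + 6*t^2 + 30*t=4*m^3 - 26*m^2 - 10*m + t^2*(5 - m) + t*(-3*m^2 + m + 70) + 200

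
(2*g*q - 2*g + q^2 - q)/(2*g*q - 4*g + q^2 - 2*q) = (q - 1)/(q - 2)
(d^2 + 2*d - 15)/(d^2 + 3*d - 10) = (d - 3)/(d - 2)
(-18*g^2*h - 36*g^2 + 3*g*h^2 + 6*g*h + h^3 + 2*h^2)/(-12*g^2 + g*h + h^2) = (6*g*h + 12*g + h^2 + 2*h)/(4*g + h)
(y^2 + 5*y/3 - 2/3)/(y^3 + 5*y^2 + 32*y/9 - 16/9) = 3*(y + 2)/(3*y^2 + 16*y + 16)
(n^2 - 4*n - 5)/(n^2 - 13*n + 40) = (n + 1)/(n - 8)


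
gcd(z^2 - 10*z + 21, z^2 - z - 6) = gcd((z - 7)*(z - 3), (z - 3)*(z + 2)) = z - 3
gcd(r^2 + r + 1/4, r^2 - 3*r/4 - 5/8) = r + 1/2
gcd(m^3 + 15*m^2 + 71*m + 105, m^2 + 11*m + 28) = m + 7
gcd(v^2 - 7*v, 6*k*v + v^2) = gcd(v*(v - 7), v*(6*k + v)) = v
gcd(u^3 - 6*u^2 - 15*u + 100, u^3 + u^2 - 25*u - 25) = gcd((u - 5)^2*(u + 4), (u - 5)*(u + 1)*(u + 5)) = u - 5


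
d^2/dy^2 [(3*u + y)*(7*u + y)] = 2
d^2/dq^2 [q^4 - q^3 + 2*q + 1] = 6*q*(2*q - 1)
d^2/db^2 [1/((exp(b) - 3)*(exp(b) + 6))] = (4*exp(3*b) + 9*exp(2*b) + 81*exp(b) + 54)*exp(b)/(exp(6*b) + 9*exp(5*b) - 27*exp(4*b) - 297*exp(3*b) + 486*exp(2*b) + 2916*exp(b) - 5832)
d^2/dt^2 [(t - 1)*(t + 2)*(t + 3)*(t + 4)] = 12*t^2 + 48*t + 34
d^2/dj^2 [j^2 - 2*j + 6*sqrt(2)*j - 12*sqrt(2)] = 2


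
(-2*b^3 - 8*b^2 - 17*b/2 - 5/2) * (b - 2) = -2*b^4 - 4*b^3 + 15*b^2/2 + 29*b/2 + 5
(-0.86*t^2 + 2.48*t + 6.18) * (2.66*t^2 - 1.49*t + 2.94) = -2.2876*t^4 + 7.8782*t^3 + 10.2152*t^2 - 1.917*t + 18.1692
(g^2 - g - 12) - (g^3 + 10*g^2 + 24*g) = -g^3 - 9*g^2 - 25*g - 12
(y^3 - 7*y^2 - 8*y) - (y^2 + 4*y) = y^3 - 8*y^2 - 12*y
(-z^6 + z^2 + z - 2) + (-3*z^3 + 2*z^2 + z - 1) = -z^6 - 3*z^3 + 3*z^2 + 2*z - 3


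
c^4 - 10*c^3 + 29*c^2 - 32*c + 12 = (c - 6)*(c - 2)*(c - 1)^2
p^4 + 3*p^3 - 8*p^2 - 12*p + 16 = (p - 2)*(p - 1)*(p + 2)*(p + 4)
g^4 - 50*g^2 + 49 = (g - 7)*(g - 1)*(g + 1)*(g + 7)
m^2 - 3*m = m*(m - 3)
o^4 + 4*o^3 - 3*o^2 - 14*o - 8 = (o - 2)*(o + 1)^2*(o + 4)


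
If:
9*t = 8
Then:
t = 8/9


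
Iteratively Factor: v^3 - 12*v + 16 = (v - 2)*(v^2 + 2*v - 8) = (v - 2)*(v + 4)*(v - 2)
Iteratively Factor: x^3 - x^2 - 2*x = (x - 2)*(x^2 + x) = (x - 2)*(x + 1)*(x)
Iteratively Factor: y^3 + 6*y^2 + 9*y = (y + 3)*(y^2 + 3*y) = y*(y + 3)*(y + 3)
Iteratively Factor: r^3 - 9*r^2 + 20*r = (r - 5)*(r^2 - 4*r) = (r - 5)*(r - 4)*(r)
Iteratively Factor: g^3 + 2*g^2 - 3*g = (g - 1)*(g^2 + 3*g) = g*(g - 1)*(g + 3)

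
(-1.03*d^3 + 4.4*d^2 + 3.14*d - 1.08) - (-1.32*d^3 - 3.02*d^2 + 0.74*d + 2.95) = 0.29*d^3 + 7.42*d^2 + 2.4*d - 4.03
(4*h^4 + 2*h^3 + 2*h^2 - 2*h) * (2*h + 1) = 8*h^5 + 8*h^4 + 6*h^3 - 2*h^2 - 2*h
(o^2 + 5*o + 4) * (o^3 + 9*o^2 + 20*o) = o^5 + 14*o^4 + 69*o^3 + 136*o^2 + 80*o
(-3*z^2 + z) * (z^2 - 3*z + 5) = -3*z^4 + 10*z^3 - 18*z^2 + 5*z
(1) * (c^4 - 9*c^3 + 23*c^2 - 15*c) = c^4 - 9*c^3 + 23*c^2 - 15*c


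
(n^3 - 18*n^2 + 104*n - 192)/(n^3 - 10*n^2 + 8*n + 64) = (n - 6)/(n + 2)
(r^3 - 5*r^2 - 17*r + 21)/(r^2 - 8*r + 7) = r + 3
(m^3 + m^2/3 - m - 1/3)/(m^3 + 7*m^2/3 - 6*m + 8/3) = (3*m^2 + 4*m + 1)/(3*m^2 + 10*m - 8)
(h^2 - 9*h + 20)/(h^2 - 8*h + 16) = (h - 5)/(h - 4)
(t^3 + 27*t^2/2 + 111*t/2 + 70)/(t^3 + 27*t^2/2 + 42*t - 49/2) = (2*t^2 + 13*t + 20)/(2*t^2 + 13*t - 7)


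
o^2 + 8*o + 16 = (o + 4)^2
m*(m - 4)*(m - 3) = m^3 - 7*m^2 + 12*m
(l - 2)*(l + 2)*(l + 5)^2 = l^4 + 10*l^3 + 21*l^2 - 40*l - 100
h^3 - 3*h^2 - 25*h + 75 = (h - 5)*(h - 3)*(h + 5)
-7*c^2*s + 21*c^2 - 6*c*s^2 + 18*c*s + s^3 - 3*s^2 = (-7*c + s)*(c + s)*(s - 3)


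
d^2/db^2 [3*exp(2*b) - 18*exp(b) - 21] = (12*exp(b) - 18)*exp(b)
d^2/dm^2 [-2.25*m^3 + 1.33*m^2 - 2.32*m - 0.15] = 2.66 - 13.5*m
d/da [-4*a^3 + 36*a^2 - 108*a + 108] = -12*a^2 + 72*a - 108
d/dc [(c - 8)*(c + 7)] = 2*c - 1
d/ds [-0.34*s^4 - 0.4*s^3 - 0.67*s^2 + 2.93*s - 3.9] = -1.36*s^3 - 1.2*s^2 - 1.34*s + 2.93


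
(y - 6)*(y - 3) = y^2 - 9*y + 18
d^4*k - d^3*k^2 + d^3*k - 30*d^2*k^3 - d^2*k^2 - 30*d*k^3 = d*(d - 6*k)*(d + 5*k)*(d*k + k)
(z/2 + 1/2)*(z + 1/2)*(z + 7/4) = z^3/2 + 13*z^2/8 + 25*z/16 + 7/16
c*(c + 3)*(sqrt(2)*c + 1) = sqrt(2)*c^3 + c^2 + 3*sqrt(2)*c^2 + 3*c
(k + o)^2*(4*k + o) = 4*k^3 + 9*k^2*o + 6*k*o^2 + o^3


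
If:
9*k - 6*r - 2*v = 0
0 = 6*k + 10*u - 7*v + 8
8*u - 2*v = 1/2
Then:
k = 3*v/4 - 23/16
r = 19*v/24 - 69/32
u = v/4 + 1/16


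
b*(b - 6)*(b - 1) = b^3 - 7*b^2 + 6*b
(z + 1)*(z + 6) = z^2 + 7*z + 6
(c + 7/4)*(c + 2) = c^2 + 15*c/4 + 7/2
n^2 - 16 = (n - 4)*(n + 4)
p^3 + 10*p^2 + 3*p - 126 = (p - 3)*(p + 6)*(p + 7)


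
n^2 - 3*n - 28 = (n - 7)*(n + 4)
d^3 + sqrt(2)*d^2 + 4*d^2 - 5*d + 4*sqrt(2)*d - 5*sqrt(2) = (d - 1)*(d + 5)*(d + sqrt(2))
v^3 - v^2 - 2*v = v*(v - 2)*(v + 1)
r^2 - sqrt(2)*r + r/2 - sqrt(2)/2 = (r + 1/2)*(r - sqrt(2))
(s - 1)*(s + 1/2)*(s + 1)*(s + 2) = s^4 + 5*s^3/2 - 5*s/2 - 1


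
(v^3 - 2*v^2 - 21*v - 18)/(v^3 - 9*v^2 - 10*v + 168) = (v^2 + 4*v + 3)/(v^2 - 3*v - 28)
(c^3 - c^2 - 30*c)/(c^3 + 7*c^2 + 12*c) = (c^2 - c - 30)/(c^2 + 7*c + 12)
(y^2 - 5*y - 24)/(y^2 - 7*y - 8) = (y + 3)/(y + 1)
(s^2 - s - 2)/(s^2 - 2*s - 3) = (s - 2)/(s - 3)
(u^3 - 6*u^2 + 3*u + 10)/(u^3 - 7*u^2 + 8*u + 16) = (u^2 - 7*u + 10)/(u^2 - 8*u + 16)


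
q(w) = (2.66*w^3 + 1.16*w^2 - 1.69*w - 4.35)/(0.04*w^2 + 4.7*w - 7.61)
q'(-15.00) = -19.08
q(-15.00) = 125.82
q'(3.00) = 3.59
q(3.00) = 10.63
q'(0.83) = -0.35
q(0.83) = 0.93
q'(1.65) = -503.30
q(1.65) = 31.39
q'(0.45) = 0.55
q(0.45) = 0.84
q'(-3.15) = -2.54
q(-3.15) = 3.21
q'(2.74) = 2.96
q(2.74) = 9.78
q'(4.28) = 5.39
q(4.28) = 16.48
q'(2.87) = 3.30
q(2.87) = 10.19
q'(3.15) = 3.87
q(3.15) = 11.19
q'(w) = (-0.08*w - 4.7)*(2.66*w^3 + 1.16*w^2 - 1.69*w - 4.35)/(0.04*w^2 + 4.7*w - 7.61)^2 + (7.98*w^2 + 2.32*w - 1.69)/(0.04*w^2 + 4.7*w - 7.61) = (0.1064*w^4 + 25.004*w^3 - 55.2082*w^2 - 17.3072*w + 33.3059)/(0.0016*w^4 + 0.376*w^3 + 21.4812*w^2 - 71.534*w + 57.9121)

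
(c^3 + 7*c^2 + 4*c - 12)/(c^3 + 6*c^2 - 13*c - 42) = (c^2 + 5*c - 6)/(c^2 + 4*c - 21)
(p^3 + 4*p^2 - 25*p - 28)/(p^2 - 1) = (p^2 + 3*p - 28)/(p - 1)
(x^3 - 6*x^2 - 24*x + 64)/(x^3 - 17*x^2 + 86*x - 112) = (x + 4)/(x - 7)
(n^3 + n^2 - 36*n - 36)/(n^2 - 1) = (n^2 - 36)/(n - 1)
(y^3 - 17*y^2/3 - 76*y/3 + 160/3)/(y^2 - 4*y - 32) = y - 5/3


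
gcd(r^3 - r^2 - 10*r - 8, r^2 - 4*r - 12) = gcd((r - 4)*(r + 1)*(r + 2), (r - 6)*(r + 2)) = r + 2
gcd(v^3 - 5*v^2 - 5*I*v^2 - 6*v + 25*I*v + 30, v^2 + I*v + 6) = v - 2*I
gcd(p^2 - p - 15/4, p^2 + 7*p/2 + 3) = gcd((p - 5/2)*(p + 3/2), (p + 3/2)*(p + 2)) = p + 3/2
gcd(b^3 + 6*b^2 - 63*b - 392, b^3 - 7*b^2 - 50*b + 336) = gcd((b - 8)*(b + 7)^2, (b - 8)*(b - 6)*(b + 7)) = b^2 - b - 56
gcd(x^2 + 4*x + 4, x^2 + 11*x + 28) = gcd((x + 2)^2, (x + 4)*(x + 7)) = 1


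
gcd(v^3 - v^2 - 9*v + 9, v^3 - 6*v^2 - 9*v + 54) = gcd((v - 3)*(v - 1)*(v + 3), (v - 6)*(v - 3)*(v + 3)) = v^2 - 9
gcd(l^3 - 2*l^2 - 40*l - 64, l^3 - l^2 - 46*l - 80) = l^2 - 6*l - 16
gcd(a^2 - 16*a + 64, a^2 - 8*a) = a - 8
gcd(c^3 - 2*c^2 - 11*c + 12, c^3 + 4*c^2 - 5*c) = c - 1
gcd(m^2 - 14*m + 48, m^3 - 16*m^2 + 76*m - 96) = m^2 - 14*m + 48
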